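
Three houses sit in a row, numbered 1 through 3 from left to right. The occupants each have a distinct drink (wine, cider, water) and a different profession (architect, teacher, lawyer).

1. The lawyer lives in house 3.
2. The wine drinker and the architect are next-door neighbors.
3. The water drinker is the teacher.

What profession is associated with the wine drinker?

lawyer

Clue 1: the lawyer is in house 3.
The water drinker is narrowed to house 1 or 2; consider each.
Placing it in house 2 leads to a contradiction, so it's in house 1.
The teacher is in house 1 (clue 3).
So house 2 gets architect for profession.
Clue 2: the wine drinker is in house 3.
House 2's drink must be cider (nothing else left).
So: house 1 = water/teacher, house 2 = cider/architect, house 3 = wine/lawyer.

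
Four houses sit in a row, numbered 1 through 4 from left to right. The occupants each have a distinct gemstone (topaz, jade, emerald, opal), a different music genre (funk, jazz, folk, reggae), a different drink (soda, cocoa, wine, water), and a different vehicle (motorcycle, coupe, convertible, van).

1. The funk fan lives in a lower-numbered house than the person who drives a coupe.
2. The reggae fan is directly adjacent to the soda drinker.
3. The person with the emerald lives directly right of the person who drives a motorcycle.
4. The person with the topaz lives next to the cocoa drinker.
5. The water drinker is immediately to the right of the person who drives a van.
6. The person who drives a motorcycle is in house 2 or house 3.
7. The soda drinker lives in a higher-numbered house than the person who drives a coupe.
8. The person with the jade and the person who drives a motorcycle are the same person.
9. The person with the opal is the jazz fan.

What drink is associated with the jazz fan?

wine

The only vehicle still possible for house 4 is convertible.
House 1's vehicle must be van (nothing else left).
By clue 5, the water drinker is in house 2.
That leaves opal as the gemstone for house 1.
Clue 9: the jazz fan is in house 1.
From clue 1, the person who drives a coupe must be in house 3.
Clue 7: the soda drinker is in house 4.
The only music genre still possible for house 2 is funk.
House 2 vehicle: only motorcycle fits.
The reggae fan is in house 3 (clue 2).
The person with the emerald is in house 3 (clue 3).
The person with the jade is in house 2 (clue 8).
House 4's gemstone must be topaz (nothing else left).
House 4's music genre must be folk (nothing else left).
By clue 4, the cocoa drinker is in house 3.
The only drink still possible for house 1 is wine.
So: house 1 = opal/jazz/wine/van, house 2 = jade/funk/water/motorcycle, house 3 = emerald/reggae/cocoa/coupe, house 4 = topaz/folk/soda/convertible.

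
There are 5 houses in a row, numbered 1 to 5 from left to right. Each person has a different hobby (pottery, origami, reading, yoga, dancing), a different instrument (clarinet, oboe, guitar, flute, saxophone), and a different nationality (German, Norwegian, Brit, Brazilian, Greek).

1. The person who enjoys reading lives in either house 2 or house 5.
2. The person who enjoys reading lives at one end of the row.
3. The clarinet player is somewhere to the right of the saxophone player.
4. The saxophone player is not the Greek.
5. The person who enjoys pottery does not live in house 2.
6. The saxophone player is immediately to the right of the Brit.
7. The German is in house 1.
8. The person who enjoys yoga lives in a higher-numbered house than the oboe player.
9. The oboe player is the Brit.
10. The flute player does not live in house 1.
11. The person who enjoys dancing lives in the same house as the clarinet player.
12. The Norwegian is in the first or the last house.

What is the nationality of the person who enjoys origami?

The person who enjoys reading is in house 5 (clue 2).
The German is in house 1 (clue 7).
House 5's nationality must be Norwegian (nothing else left).
So house 1 gets guitar for instrument.
The only instrument still possible for house 5 is flute.
Clue 3 places the clarinet player in house 4.
Clue 3 places the saxophone player in house 3.
Clue 6 places the Brit in house 2.
By clue 9, the oboe player is in house 2.
Clue 11: the person who enjoys dancing is in house 4.
House 2 hobby: only origami fits.
So house 3 gets Brazilian for nationality.
So house 4 gets Greek for nationality.
The only hobby still possible for house 1 is pottery.
House 3 hobby: only yoga fits.
So: house 1 = pottery/guitar/German, house 2 = origami/oboe/Brit, house 3 = yoga/saxophone/Brazilian, house 4 = dancing/clarinet/Greek, house 5 = reading/flute/Norwegian.

Brit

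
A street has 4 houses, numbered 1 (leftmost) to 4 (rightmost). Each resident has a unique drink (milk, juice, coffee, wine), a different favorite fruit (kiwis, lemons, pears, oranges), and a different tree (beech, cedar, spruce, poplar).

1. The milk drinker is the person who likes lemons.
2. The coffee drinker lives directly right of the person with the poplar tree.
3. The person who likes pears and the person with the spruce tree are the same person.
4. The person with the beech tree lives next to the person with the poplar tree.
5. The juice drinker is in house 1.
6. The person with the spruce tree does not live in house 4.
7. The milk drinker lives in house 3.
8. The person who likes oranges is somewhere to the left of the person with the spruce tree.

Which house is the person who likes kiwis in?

Clue 5 places the juice drinker in house 1.
Clue 7 places the milk drinker in house 3.
From clue 1, the person who likes lemons must be in house 3.
House 1's favorite fruit must be oranges (nothing else left).
House 2 favorite fruit: only pears fits.
House 4 favorite fruit: only kiwis fits.
The person with the spruce tree is in house 2 (clue 3).
The person with the poplar tree is in house 3 (clue 4).
House 1's tree must be cedar (nothing else left).
The only tree still possible for house 4 is beech.
Clue 2: the coffee drinker is in house 4.
So house 2 gets wine for drink.
So: house 1 = juice/oranges/cedar, house 2 = wine/pears/spruce, house 3 = milk/lemons/poplar, house 4 = coffee/kiwis/beech.

4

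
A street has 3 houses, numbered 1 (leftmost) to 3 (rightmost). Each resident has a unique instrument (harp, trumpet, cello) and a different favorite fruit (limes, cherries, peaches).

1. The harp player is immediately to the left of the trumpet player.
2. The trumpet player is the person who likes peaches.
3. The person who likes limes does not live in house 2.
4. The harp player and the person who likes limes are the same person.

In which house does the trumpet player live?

Clue 4 places the harp player in house 1.
By clue 4, the person who likes limes is in house 1.
From clue 1, the trumpet player must be in house 2.
Clue 2: the person who likes peaches is in house 2.
House 3 instrument: only cello fits.
House 3's favorite fruit must be cherries (nothing else left).
So: house 1 = harp/limes, house 2 = trumpet/peaches, house 3 = cello/cherries.

2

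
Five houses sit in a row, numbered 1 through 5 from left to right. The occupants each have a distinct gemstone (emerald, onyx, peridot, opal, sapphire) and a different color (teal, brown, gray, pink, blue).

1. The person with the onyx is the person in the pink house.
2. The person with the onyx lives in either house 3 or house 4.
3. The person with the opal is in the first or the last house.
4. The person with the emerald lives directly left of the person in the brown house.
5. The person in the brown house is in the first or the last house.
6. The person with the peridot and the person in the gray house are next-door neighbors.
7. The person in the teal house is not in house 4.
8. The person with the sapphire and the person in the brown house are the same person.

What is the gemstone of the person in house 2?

peridot

Clue 5: the person in the brown house is in house 5.
Clue 8: the person with the sapphire is in house 5.
The person with the emerald is in house 4 (clue 4).
So house 1 gets opal for gemstone.
That leaves peridot as the gemstone for house 2.
That leaves onyx as the gemstone for house 3.
By clue 1, the person in the pink house is in house 3.
The only color still possible for house 4 is blue.
House 1's color must be gray (nothing else left).
That leaves teal as the color for house 2.
So: house 1 = opal/gray, house 2 = peridot/teal, house 3 = onyx/pink, house 4 = emerald/blue, house 5 = sapphire/brown.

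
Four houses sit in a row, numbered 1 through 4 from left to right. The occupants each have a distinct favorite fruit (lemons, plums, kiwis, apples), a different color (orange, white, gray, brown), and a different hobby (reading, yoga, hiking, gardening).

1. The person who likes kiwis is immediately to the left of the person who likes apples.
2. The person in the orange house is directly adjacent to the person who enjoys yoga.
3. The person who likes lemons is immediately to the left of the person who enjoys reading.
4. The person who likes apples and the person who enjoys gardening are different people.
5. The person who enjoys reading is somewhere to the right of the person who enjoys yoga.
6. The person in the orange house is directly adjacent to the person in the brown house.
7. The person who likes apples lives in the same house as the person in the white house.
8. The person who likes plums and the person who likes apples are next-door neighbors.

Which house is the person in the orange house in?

The person who likes apples is narrowed to house 2 or 3 or 4; consider each.
Placing it in house 2 and house 4 leads to a contradiction, so it's in house 3.
The person who likes kiwis is in house 2 (clue 1).
By clue 7, the person in the white house is in house 3.
That leaves lemons as the favorite fruit for house 1.
The only favorite fruit still possible for house 4 is plums.
From clue 3, the person who enjoys reading must be in house 2.
Clue 5 places the person who enjoys yoga in house 1.
So house 4 gets gray for color.
House 3's hobby must be hiking (nothing else left).
So house 4 gets gardening for hobby.
Clue 2: the person in the orange house is in house 2.
From clue 6, the person in the brown house must be in house 1.
So: house 1 = lemons/brown/yoga, house 2 = kiwis/orange/reading, house 3 = apples/white/hiking, house 4 = plums/gray/gardening.

2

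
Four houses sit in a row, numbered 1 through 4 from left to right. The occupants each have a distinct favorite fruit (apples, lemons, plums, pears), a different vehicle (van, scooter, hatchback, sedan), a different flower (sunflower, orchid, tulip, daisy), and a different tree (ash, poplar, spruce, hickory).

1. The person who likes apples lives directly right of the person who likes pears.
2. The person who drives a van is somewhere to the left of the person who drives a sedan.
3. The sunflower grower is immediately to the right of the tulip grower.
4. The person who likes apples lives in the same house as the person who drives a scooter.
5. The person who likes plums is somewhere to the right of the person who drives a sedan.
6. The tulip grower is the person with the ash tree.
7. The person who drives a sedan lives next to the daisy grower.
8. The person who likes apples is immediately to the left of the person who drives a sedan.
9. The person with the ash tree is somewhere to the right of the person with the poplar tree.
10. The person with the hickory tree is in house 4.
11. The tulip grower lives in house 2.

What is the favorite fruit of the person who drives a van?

pears

From clue 8, the person who likes apples must be in house 2.
Clue 8 places the person who drives a sedan in house 3.
From clue 10, the person with the hickory tree must be in house 4.
Clue 11: the tulip grower is in house 2.
The person who likes pears is in house 1 (clue 1).
Clue 3: the sunflower grower is in house 3.
Clue 4 places the person who drives a scooter in house 2.
Clue 5: the person who likes plums is in house 4.
By clue 6, the person with the ash tree is in house 2.
By clue 7, the daisy grower is in house 4.
From clue 9, the person with the poplar tree must be in house 1.
House 3 favorite fruit: only lemons fits.
House 4 vehicle: only hatchback fits.
So house 1 gets orchid for flower.
House 3 tree: only spruce fits.
That leaves van as the vehicle for house 1.
So: house 1 = pears/van/orchid/poplar, house 2 = apples/scooter/tulip/ash, house 3 = lemons/sedan/sunflower/spruce, house 4 = plums/hatchback/daisy/hickory.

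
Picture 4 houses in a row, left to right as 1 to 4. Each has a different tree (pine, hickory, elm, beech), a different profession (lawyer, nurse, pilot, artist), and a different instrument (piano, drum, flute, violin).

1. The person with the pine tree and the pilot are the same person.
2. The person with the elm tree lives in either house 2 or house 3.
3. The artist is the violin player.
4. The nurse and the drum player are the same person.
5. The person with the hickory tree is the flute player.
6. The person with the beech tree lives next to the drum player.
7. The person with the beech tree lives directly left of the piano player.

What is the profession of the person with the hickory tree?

lawyer

The person with the elm tree is narrowed to house 2 or 3; consider each.
Placing it in house 3 leads to a contradiction, so it's in house 2.
The person with the beech tree is narrowed to house 1 or 3; consider each.
Placing it in house 1 leads to a contradiction, so it's in house 3.
By clue 7, the piano player is in house 4.
The only instrument still possible for house 2 is drum.
The nurse is in house 2 (clue 4).
Clue 5 places the person with the hickory tree in house 1.
Clue 5 places the flute player in house 1.
House 4 tree: only pine fits.
House 3 instrument: only violin fits.
Clue 1 places the pilot in house 4.
By clue 3, the artist is in house 3.
The only profession still possible for house 1 is lawyer.
So: house 1 = hickory/lawyer/flute, house 2 = elm/nurse/drum, house 3 = beech/artist/violin, house 4 = pine/pilot/piano.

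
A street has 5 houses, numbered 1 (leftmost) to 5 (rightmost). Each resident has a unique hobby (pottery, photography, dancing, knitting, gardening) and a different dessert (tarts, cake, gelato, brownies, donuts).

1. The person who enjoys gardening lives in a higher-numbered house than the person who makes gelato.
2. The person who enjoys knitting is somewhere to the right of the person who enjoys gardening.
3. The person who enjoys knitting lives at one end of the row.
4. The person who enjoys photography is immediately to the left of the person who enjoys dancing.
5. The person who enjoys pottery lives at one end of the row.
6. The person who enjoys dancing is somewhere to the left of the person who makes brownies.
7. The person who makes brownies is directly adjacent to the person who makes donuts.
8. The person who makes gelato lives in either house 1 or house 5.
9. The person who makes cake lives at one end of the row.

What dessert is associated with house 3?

By clue 3, the person who enjoys knitting is in house 5.
By clue 8, the person who makes gelato is in house 1.
That leaves pottery as the hobby for house 1.
House 5's dessert must be cake (nothing else left).
Clue 6 places the person who enjoys dancing in house 3.
Clue 6: the person who makes brownies is in house 4.
Clue 7 places the person who makes donuts in house 3.
That leaves gardening as the hobby for house 4.
House 2's dessert must be tarts (nothing else left).
House 2's hobby must be photography (nothing else left).
So: house 1 = pottery/gelato, house 2 = photography/tarts, house 3 = dancing/donuts, house 4 = gardening/brownies, house 5 = knitting/cake.

donuts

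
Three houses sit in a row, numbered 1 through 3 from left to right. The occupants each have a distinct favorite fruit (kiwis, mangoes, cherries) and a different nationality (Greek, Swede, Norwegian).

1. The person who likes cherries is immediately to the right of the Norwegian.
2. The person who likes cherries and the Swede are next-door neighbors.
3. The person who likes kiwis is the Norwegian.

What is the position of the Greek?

2

The person who likes cherries is narrowed to house 2 or 3; consider each.
Placing it in house 3 leads to a contradiction, so it's in house 2.
The Norwegian is in house 1 (clue 1).
Clue 3 places the person who likes kiwis in house 1.
House 3 favorite fruit: only mangoes fits.
House 2's nationality must be Greek (nothing else left).
That leaves Swede as the nationality for house 3.
So: house 1 = kiwis/Norwegian, house 2 = cherries/Greek, house 3 = mangoes/Swede.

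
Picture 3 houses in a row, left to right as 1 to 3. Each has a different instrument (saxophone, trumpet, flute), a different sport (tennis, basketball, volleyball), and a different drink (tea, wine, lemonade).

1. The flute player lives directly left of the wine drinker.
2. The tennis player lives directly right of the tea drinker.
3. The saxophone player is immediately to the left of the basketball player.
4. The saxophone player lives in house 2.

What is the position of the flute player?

Clue 4 places the saxophone player in house 2.
House 1 instrument: only flute fits.
House 3's instrument must be trumpet (nothing else left).
That leaves volleyball as the sport for house 1.
By clue 1, the wine drinker is in house 2.
From clue 3, the basketball player must be in house 3.
So house 2 gets tennis for sport.
That leaves lemonade as the drink for house 3.
That leaves tea as the drink for house 1.
So: house 1 = flute/volleyball/tea, house 2 = saxophone/tennis/wine, house 3 = trumpet/basketball/lemonade.

1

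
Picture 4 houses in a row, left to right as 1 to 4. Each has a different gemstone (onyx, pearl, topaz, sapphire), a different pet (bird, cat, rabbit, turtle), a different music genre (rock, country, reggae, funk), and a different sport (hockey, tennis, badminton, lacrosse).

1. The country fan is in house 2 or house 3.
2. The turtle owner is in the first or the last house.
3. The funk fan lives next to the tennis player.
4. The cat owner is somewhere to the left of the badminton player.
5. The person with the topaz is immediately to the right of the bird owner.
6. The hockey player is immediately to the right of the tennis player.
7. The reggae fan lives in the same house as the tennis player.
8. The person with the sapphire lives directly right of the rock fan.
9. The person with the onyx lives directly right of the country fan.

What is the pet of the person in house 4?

House 1's gemstone must be pearl (nothing else left).
That leaves funk as the music genre for house 4.
Clue 3 places the tennis player in house 3.
Clue 6: the hockey player is in house 4.
From clue 7, the reggae fan must be in house 3.
House 1 music genre: only rock fits.
House 2 music genre: only country fits.
That leaves lacrosse as the sport for house 1.
House 2's sport must be badminton (nothing else left).
Clue 4: the cat owner is in house 1.
Clue 8: the person with the sapphire is in house 2.
By clue 9, the person with the onyx is in house 3.
The only gemstone still possible for house 4 is topaz.
So house 4 gets turtle for pet.
From clue 5, the bird owner must be in house 3.
The only pet still possible for house 2 is rabbit.
So: house 1 = pearl/cat/rock/lacrosse, house 2 = sapphire/rabbit/country/badminton, house 3 = onyx/bird/reggae/tennis, house 4 = topaz/turtle/funk/hockey.

turtle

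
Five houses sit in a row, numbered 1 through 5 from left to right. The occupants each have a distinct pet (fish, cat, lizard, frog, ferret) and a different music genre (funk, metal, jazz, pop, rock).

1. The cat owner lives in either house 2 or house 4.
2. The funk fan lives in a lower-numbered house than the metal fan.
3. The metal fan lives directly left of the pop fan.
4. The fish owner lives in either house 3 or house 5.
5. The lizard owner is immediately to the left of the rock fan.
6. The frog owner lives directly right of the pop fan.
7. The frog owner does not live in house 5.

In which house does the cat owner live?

2

Clue 7: the frog owner is in house 4.
By clue 6, the pop fan is in house 3.
The only pet still possible for house 2 is cat.
That leaves jazz as the music genre for house 5.
Clue 2: the funk fan is in house 1.
House 2 music genre: only metal fits.
House 4 music genre: only rock fits.
The lizard owner is in house 3 (clue 5).
So house 1 gets ferret for pet.
So house 5 gets fish for pet.
So: house 1 = ferret/funk, house 2 = cat/metal, house 3 = lizard/pop, house 4 = frog/rock, house 5 = fish/jazz.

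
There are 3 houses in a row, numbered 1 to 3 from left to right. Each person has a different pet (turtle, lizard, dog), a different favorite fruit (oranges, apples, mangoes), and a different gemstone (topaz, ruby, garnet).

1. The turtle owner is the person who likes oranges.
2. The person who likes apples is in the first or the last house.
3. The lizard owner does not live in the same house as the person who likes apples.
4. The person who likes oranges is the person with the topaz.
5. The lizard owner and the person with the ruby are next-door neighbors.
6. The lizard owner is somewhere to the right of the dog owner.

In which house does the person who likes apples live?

The dog owner is narrowed to house 1 or 2; consider each.
Placing it in house 2 leads to a contradiction, so it's in house 1.
The lizard owner is narrowed to house 2 or 3; consider each.
Placing it in house 3 leads to a contradiction, so it's in house 2.
That leaves turtle as the pet for house 3.
From clue 1, the person who likes oranges must be in house 3.
From clue 4, the person with the topaz must be in house 3.
House 1's favorite fruit must be apples (nothing else left).
House 2's favorite fruit must be mangoes (nothing else left).
So house 1 gets ruby for gemstone.
So house 2 gets garnet for gemstone.
So: house 1 = dog/apples/ruby, house 2 = lizard/mangoes/garnet, house 3 = turtle/oranges/topaz.

1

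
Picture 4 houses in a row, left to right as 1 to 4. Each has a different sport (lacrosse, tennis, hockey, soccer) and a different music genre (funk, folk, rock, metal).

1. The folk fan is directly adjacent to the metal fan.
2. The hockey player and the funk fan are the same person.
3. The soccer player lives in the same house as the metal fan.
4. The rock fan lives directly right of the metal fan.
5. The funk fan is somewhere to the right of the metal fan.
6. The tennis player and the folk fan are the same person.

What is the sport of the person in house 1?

tennis

The hockey player is narrowed to house 2 or 3 or 4; consider each.
Placing it in house 2 and house 3 leads to a contradiction, so it's in house 4.
Clue 2: the funk fan is in house 4.
The soccer player is narrowed to house 1 or 2; consider each.
Placing it in house 1 leads to a contradiction, so it's in house 2.
Clue 3: the metal fan is in house 2.
Clue 4: the rock fan is in house 3.
That leaves folk as the music genre for house 1.
Clue 6 places the tennis player in house 1.
The only sport still possible for house 3 is lacrosse.
So: house 1 = tennis/folk, house 2 = soccer/metal, house 3 = lacrosse/rock, house 4 = hockey/funk.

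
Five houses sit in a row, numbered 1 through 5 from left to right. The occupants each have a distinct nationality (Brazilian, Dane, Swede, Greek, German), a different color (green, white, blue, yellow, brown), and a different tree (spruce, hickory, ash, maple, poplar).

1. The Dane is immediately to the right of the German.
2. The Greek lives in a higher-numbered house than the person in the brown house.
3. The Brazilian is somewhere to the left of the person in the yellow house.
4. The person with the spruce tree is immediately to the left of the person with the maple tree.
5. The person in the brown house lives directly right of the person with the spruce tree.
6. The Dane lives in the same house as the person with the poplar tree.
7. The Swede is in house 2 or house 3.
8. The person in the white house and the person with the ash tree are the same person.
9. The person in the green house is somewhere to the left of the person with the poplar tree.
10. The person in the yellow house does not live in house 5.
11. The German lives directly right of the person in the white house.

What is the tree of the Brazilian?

spruce

So house 1 gets Brazilian for nationality.
That leaves blue as the color for house 5.
The Swede is narrowed to house 2 or 3; consider each.
Placing it in house 3 leads to a contradiction, so it's in house 2.
House 1 color: only green fits.
The Dane is narrowed to house 4 or 5; consider each.
Placing it in house 4 leads to a contradiction, so it's in house 5.
Clue 1 places the German in house 4.
The person with the poplar tree is in house 5 (clue 6).
By clue 11, the person in the white house is in house 3.
So house 3 gets Greek for nationality.
Clue 2 places the person in the brown house in house 2.
The person with the spruce tree is in house 1 (clue 5).
Clue 8: the person with the ash tree is in house 3.
The only color still possible for house 4 is yellow.
By clue 4, the person with the maple tree is in house 2.
House 4 tree: only hickory fits.
So: house 1 = Brazilian/green/spruce, house 2 = Swede/brown/maple, house 3 = Greek/white/ash, house 4 = German/yellow/hickory, house 5 = Dane/blue/poplar.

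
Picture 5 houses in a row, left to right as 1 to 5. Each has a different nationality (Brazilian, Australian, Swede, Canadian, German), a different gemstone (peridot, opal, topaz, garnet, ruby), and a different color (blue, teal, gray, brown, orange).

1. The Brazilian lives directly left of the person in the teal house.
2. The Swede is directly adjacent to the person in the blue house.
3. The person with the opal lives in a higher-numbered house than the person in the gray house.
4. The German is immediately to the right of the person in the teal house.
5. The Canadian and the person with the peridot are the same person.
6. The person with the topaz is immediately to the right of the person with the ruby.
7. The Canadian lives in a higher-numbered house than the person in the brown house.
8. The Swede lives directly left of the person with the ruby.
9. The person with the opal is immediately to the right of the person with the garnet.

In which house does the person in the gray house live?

1

That leaves garnet as the gemstone for house 1.
House 5 color: only orange fits.
By clue 9, the person with the opal is in house 2.
The person in the gray house is in house 1 (clue 3).
The Swede is narrowed to house 2 or 3; consider each.
Placing it in house 3 leads to a contradiction, so it's in house 2.
From clue 2, the person in the blue house must be in house 3.
The person with the ruby is in house 3 (clue 8).
Clue 6 places the person with the topaz in house 4.
House 5 gemstone: only peridot fits.
The Canadian is in house 5 (clue 5).
The only nationality still possible for house 3 is German.
The only nationality still possible for house 4 is Australian.
The person in the teal house is in house 2 (clue 1).
That leaves Brazilian as the nationality for house 1.
So house 4 gets brown for color.
So: house 1 = Brazilian/garnet/gray, house 2 = Swede/opal/teal, house 3 = German/ruby/blue, house 4 = Australian/topaz/brown, house 5 = Canadian/peridot/orange.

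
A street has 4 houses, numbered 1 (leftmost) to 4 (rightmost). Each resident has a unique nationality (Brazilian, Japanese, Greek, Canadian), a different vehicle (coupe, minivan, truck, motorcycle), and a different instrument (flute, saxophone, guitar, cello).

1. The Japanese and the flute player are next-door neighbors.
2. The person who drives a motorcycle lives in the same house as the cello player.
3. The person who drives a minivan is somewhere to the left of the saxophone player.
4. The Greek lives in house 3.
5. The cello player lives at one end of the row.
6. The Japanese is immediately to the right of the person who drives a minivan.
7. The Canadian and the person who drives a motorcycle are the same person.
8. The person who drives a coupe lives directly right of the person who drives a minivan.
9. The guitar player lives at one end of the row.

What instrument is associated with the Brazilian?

guitar

From clue 4, the Greek must be in house 3.
House 2 instrument: only saxophone fits.
So house 3 gets flute for instrument.
From clue 3, the person who drives a minivan must be in house 1.
By clue 6, the Japanese is in house 2.
From clue 8, the person who drives a coupe must be in house 2.
That leaves truck as the vehicle for house 3.
House 4's vehicle must be motorcycle (nothing else left).
By clue 2, the cello player is in house 4.
Clue 7 places the Canadian in house 4.
That leaves Brazilian as the nationality for house 1.
So house 1 gets guitar for instrument.
So: house 1 = Brazilian/minivan/guitar, house 2 = Japanese/coupe/saxophone, house 3 = Greek/truck/flute, house 4 = Canadian/motorcycle/cello.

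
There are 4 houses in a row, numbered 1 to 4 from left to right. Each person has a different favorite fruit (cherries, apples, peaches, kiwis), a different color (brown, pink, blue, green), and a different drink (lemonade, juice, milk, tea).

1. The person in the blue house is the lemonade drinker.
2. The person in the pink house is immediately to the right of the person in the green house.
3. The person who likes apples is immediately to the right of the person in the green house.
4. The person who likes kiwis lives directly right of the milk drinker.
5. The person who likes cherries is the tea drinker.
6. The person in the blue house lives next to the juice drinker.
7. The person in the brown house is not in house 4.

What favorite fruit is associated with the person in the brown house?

The person who likes apples is narrowed to house 2 or 3 or 4; consider each.
Placing it in house 3 and house 4 leads to a contradiction, so it's in house 2.
Clue 3: the person in the green house is in house 1.
Clue 2 places the person in the pink house in house 2.
House 4 color: only blue fits.
By clue 1, the lemonade drinker is in house 4.
The juice drinker is in house 3 (clue 6).
So house 3 gets brown for color.
The only drink still possible for house 1 is tea.
House 2 drink: only milk fits.
Clue 4 places the person who likes kiwis in house 3.
The person who likes cherries is in house 1 (clue 5).
House 4's favorite fruit must be peaches (nothing else left).
So: house 1 = cherries/green/tea, house 2 = apples/pink/milk, house 3 = kiwis/brown/juice, house 4 = peaches/blue/lemonade.

kiwis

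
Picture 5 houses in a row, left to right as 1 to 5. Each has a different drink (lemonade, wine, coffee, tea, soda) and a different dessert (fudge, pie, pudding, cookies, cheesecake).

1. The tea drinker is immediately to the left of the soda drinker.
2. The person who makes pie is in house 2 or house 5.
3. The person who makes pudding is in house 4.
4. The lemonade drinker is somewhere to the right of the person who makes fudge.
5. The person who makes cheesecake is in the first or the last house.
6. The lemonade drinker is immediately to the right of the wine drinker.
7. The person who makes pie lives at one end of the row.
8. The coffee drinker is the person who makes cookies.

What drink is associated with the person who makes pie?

lemonade

Clue 3 places the person who makes pudding in house 4.
From clue 7, the person who makes pie must be in house 5.
House 1 dessert: only cheesecake fits.
That leaves tea as the drink for house 1.
By clue 1, the soda drinker is in house 2.
The only drink still possible for house 5 is lemonade.
By clue 6, the wine drinker is in house 4.
From clue 8, the person who makes cookies must be in house 3.
The only drink still possible for house 3 is coffee.
The only dessert still possible for house 2 is fudge.
So: house 1 = tea/cheesecake, house 2 = soda/fudge, house 3 = coffee/cookies, house 4 = wine/pudding, house 5 = lemonade/pie.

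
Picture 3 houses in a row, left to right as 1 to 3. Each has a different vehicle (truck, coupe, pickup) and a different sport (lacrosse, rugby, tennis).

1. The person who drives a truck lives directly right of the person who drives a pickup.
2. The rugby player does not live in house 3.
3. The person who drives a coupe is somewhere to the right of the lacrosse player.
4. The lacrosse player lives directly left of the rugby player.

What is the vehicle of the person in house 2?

truck

Clue 4: the lacrosse player is in house 1.
From clue 4, the rugby player must be in house 2.
The only vehicle still possible for house 1 is pickup.
So house 3 gets tennis for sport.
By clue 1, the person who drives a truck is in house 2.
So house 3 gets coupe for vehicle.
So: house 1 = pickup/lacrosse, house 2 = truck/rugby, house 3 = coupe/tennis.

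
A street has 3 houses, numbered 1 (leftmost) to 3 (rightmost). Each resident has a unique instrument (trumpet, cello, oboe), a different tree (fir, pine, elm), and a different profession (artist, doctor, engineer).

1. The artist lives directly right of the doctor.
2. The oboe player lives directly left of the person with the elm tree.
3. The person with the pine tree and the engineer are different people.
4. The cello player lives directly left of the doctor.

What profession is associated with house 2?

The cello player is in house 1 (clue 4).
By clue 4, the doctor is in house 2.
That leaves oboe as the instrument for house 2.
House 3 instrument: only trumpet fits.
The only profession still possible for house 1 is engineer.
House 3's profession must be artist (nothing else left).
The person with the elm tree is in house 3 (clue 2).
The only tree still possible for house 1 is fir.
House 2's tree must be pine (nothing else left).
So: house 1 = cello/fir/engineer, house 2 = oboe/pine/doctor, house 3 = trumpet/elm/artist.

doctor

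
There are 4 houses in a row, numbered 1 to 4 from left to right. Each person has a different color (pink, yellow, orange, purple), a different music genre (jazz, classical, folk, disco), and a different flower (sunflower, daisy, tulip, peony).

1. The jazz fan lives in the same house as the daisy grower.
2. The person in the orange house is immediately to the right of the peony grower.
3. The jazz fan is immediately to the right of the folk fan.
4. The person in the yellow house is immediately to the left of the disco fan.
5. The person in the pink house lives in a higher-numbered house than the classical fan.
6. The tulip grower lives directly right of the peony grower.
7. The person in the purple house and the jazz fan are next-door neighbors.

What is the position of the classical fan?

The person in the orange house is narrowed to house 2 or 3 or 4; consider each.
Placing it in house 3 and house 4 leads to a contradiction, so it's in house 2.
From clue 2, the peony grower must be in house 1.
From clue 6, the tulip grower must be in house 2.
House 1's color must be yellow (nothing else left).
The only music genre still possible for house 1 is classical.
From clue 4, the disco fan must be in house 2.
The only music genre still possible for house 4 is jazz.
Clue 1 places the daisy grower in house 4.
The person in the purple house is in house 3 (clue 7).
The only color still possible for house 4 is pink.
House 3's music genre must be folk (nothing else left).
The only flower still possible for house 3 is sunflower.
So: house 1 = yellow/classical/peony, house 2 = orange/disco/tulip, house 3 = purple/folk/sunflower, house 4 = pink/jazz/daisy.

1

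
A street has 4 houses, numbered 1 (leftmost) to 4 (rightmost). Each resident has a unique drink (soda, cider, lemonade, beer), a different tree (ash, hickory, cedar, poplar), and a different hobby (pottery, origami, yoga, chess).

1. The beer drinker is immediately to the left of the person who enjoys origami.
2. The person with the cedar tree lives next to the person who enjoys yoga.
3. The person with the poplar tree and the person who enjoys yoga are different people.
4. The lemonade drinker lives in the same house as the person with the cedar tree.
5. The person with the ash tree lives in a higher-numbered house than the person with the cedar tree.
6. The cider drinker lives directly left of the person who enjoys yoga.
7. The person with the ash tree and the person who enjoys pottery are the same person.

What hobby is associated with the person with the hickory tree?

So house 1 gets chess for hobby.
House 4 drink: only soda fits.
The beer drinker is narrowed to house 1 or 2 or 3; consider each.
Placing it in house 1 and house 3 leads to a contradiction, so it's in house 2.
From clue 1, the person who enjoys origami must be in house 3.
The cider drinker is narrowed to house 1 or 3; consider each.
Placing it in house 3 leads to a contradiction, so it's in house 1.
Clue 6 places the person who enjoys yoga in house 2.
The only drink still possible for house 3 is lemonade.
House 4 hobby: only pottery fits.
Clue 4: the person with the cedar tree is in house 3.
Clue 5: the person with the ash tree is in house 4.
So house 1 gets poplar for tree.
The only tree still possible for house 2 is hickory.
So: house 1 = cider/poplar/chess, house 2 = beer/hickory/yoga, house 3 = lemonade/cedar/origami, house 4 = soda/ash/pottery.

yoga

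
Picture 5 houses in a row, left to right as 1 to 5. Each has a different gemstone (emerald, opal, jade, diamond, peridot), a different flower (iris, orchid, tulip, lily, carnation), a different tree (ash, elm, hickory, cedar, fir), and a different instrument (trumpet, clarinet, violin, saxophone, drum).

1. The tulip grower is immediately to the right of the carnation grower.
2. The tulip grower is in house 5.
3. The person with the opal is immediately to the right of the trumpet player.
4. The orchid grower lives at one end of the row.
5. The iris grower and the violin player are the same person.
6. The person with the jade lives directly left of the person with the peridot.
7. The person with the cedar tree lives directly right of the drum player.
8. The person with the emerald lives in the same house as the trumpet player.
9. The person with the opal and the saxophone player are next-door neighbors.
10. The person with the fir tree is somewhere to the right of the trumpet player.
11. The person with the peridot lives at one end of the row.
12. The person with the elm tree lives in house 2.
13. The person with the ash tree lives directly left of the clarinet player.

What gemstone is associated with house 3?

By clue 2, the tulip grower is in house 5.
By clue 11, the person with the peridot is in house 5.
From clue 12, the person with the elm tree must be in house 2.
By clue 1, the carnation grower is in house 4.
By clue 6, the person with the jade is in house 4.
So house 1 gets orchid for flower.
House 5 instrument: only clarinet fits.
Clue 13 places the person with the ash tree in house 4.
House 1 tree: only hickory fits.
The person with the emerald is narrowed to house 1 or 2; consider each.
Placing it in house 2 leads to a contradiction, so it's in house 1.
Clue 8 places the trumpet player in house 1.
From clue 3, the person with the opal must be in house 2.
Clue 9: the saxophone player is in house 3.
House 3's gemstone must be diamond (nothing else left).
House 4 instrument: only drum fits.
The iris grower is in house 2 (clue 5).
From clue 7, the person with the cedar tree must be in house 5.
House 3 flower: only lily fits.
So house 3 gets fir for tree.
House 2 instrument: only violin fits.
So: house 1 = emerald/orchid/hickory/trumpet, house 2 = opal/iris/elm/violin, house 3 = diamond/lily/fir/saxophone, house 4 = jade/carnation/ash/drum, house 5 = peridot/tulip/cedar/clarinet.

diamond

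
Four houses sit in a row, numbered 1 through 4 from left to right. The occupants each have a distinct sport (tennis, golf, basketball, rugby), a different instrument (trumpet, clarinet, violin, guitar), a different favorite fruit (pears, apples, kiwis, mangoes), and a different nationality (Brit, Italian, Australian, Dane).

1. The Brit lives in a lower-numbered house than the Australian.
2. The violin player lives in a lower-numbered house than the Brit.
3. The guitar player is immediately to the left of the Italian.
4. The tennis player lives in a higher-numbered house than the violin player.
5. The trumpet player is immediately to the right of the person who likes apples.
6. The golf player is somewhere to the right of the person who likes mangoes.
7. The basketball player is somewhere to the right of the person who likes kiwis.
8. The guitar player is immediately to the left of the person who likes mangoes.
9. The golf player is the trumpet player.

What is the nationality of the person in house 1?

So house 1 gets rugby for sport.
So house 4 gets pears for favorite fruit.
So house 1 gets Dane for nationality.
That leaves Australian as the nationality for house 4.
House 1's favorite fruit must be kiwis (nothing else left).
The golf player is narrowed to house 3 or 4; consider each.
Placing it in house 3 leads to a contradiction, so it's in house 4.
From clue 9, the trumpet player must be in house 4.
House 3's instrument must be clarinet (nothing else left).
By clue 5, the person who likes apples is in house 3.
So house 2 gets mangoes for favorite fruit.
From clue 8, the guitar player must be in house 1.
That leaves violin as the instrument for house 2.
Clue 2 places the Brit in house 3.
The Italian is in house 2 (clue 3).
From clue 4, the tennis player must be in house 3.
The only sport still possible for house 2 is basketball.
So: house 1 = rugby/guitar/kiwis/Dane, house 2 = basketball/violin/mangoes/Italian, house 3 = tennis/clarinet/apples/Brit, house 4 = golf/trumpet/pears/Australian.

Dane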